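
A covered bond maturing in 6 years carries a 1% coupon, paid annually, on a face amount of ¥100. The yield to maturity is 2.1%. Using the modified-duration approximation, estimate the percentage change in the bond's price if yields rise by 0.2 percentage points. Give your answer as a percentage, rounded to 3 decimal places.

-1.145%

Periodic yield y = 0.021. Modified duration first:
  t   CF        PV=CF/(1+0.021)^t    t·PV
  1         1.00         0.9794         0.9794
  2         1.00         0.9593         1.9186
  3         1.00         0.9396         2.8187
  4         1.00         0.9202         3.6809
  5         1.00         0.9013         4.5065
  6       101.00        89.1594       534.9561
  Σ                     93.8592       548.8603
P = 93.8592; D_Mac = 5.84770 yrs; D_mod = 5.84770/(1+0.021) = 5.72742 yrs.
ΔP/P ≈ -D_mod · Δy = -5.72742 × (+0.002) = -0.011455 = -1.1455%.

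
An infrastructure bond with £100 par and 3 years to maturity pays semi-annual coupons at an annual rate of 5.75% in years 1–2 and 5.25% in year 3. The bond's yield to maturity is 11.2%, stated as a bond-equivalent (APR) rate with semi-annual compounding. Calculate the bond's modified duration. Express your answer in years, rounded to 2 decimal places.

2.63 years

Periodic yield y = 0.056. First find Macaulay duration:
  t   CF        PV=CF/(1+0.056)^t    t·PV
  1        2.875         2.7225         2.7225
  2        2.875         2.5782         5.1563
  3        2.875         2.4414         7.3243
  4        2.875         2.3120         9.2479
  5        2.625         1.9990         9.9949
  6      102.625        74.0065       444.0388
  Σ                     86.0596       478.4848
P = 86.0596; Macaulay duration = 478.4848 / 86.0596 = 5.55993 half-year periods = 2.77996 years.
Modified duration = D_Mac / (1 + y) = 2.77996 / 1.056 = 2.63254 years.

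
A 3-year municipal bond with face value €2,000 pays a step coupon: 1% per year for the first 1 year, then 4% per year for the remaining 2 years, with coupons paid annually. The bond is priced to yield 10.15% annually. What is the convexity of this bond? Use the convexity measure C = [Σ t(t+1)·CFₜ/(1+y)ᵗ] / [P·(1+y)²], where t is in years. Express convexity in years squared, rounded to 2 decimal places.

9.60

With y = 0.1015:
  t   CF        PV=CF/(1+0.1015)^t    t·PV        t(t+1)·PV
  1        20.00        18.1571        18.1571          36.3141
  2        80.00        65.9358       131.8715         395.6145
  3     2,080.00     1,556.3592     4,669.0775      18,676.3101
  Σ                  1,640.4520     4,819.1061      19,108.2388
P = 1,640.4520.
Convexity = Σ t(t+1)·PV / [P·(1+y)²] = 19,108.2388 / (1,640.4520 × 1.213302) = 9.60037.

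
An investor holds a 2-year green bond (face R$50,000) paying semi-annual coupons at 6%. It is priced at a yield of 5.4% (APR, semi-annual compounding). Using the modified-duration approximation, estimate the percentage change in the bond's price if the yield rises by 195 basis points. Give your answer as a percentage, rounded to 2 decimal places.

Periodic yield y = 0.027. Modified duration first:
  t   CF        PV=CF/(1+0.027)^t    t·PV
  1     1,500.00     1,460.5648     1,460.5648
  2     1,500.00     1,422.1663     2,844.3325
  3     1,500.00     1,384.7773     4,154.3318
  4    51,500.00    46,294.0797   185,176.3187
  Σ                 50,561.5880   193,635.5478
P = 50,561.5880; D_Mac = 3.82970 half-year periods = 1.91485 yrs; D_mod = 1.91485/(1+0.027) = 1.86451 yrs.
ΔP/P ≈ -D_mod · Δy = -1.86451 × (+0.0195) = -0.036358 = -3.6358%.

-3.64%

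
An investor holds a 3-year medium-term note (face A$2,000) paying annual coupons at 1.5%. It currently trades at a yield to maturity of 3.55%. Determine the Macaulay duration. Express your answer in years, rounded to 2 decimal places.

2.95 years

Periodic yield y = 0.0355. Discount each cash flow and weight by its year:
  t   CF        PV=CF/(1+0.0355)^t    t·PV
  1        30.00        28.9715        28.9715
  2        30.00        27.9783        55.9566
  3     2,030.00     1,828.2927     5,484.8781
  Σ                  1,885.2425     5,569.8062
Price P = Σ PV = 1,885.2425.
Macaulay duration = Σ(t·PV) / P = 5,569.8062 / 1,885.2425 = 2.95442 years.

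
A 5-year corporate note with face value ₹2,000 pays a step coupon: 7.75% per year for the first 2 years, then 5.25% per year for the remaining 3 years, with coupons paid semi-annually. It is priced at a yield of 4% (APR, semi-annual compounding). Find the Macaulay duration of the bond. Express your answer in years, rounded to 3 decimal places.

4.340 years

Periodic yield y = 0.02. Discount each cash flow and weight by its period:
  t   CF        PV=CF/(1+0.02)^t    t·PV
  1        77.50        75.9804        75.9804
  2        77.50        74.4906       148.9812
  3        77.50        73.0300       219.0899
  4        77.50        71.5980       286.3921
  5        52.50        47.5509       237.7543
  6        52.50        46.6185       279.7110
  7        52.50        45.7044       319.9309
  8        52.50        44.8082       358.4660
  9        52.50        43.9297       395.3669
  10    2,052.50     1,683.7649    16,837.6489
  Σ                  2,207.4755    19,159.3214
Price P = Σ PV = 2,207.4755.
Macaulay duration = Σ(t·PV) / P = 19,159.3214 / 2,207.4755 = 8.67929 half-year periods.
In years: 8.67929 / 2 = 4.33965 years.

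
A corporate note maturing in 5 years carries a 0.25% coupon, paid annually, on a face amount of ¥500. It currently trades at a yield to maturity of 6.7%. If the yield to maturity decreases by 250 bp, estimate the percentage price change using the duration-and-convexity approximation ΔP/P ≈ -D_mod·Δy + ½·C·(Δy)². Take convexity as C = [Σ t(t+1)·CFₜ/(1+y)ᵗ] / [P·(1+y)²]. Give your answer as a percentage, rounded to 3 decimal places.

With y = 0.067:
  t   CF        PV=CF/(1+0.067)^t    t·PV        t(t+1)·PV
  1         1.25         1.1715         1.1715           2.3430
  2         1.25         1.0979         2.1959           6.5877
  3         1.25         1.0290         3.0870          12.3480
  4         1.25         0.9644         3.8576          19.2878
  5       501.25       362.4368     1,812.1840      10,873.1040
  Σ                    366.6996     1,822.4960      10,913.6705
P = 366.6996; D_Mac = 4.97000 yrs; D_mod = 4.65792 yrs; C = 26.14156.
Duration effect: -4.65792 × (-0.025) = +0.116448
Convexity effect: 0.5 × 26.14156 × (-0.025)² = +0.0081692
ΔP/P ≈ +0.116448 + 0.0081692 = +0.124617 = +12.4617%.

+12.462%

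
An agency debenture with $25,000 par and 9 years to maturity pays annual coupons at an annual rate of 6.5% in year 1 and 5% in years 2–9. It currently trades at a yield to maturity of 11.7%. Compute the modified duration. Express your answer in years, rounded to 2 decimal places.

6.16 years

Periodic yield y = 0.117. First find Macaulay duration:
  t   CF        PV=CF/(1+0.117)^t    t·PV
  1     1,625.00     1,454.7896     1,454.7896
  2     1,250.00     1,001.8522     2,003.7044
  3     1,250.00       896.9134     2,690.7401
  4     1,250.00       802.9663     3,211.8652
  5     1,250.00       718.8597     3,594.2986
  6     1,250.00       643.5629     3,861.3772
  7     1,250.00       576.1530     4,033.0708
  8     1,250.00       515.8039     4,126.4313
  9    26,250.00     9,697.2982    87,275.6836
  Σ                 16,308.1991   112,251.9607
P = 16,308.1991; Macaulay duration = 112,251.9607 / 16,308.1991 = 6.88316 years.
Modified duration = D_Mac / (1 + y) = 6.88316 / 1.117 = 6.16219 years.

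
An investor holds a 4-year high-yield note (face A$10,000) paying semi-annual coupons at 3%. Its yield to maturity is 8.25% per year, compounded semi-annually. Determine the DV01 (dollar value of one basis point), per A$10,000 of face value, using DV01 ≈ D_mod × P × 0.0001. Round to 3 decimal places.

A$2.987

Periodic yield y = 0.04125.
  t   CF        PV=CF/(1+0.04125)^t    t·PV
  1       150.00       144.0576       144.0576
  2       150.00       138.3507       276.7013
  3       150.00       132.8698       398.6093
  4       150.00       127.6060       510.4241
  5       150.00       122.5508       612.7541
  6       150.00       117.6959       706.1751
  7       150.00       113.0332       791.2326
  8    10,150.00     7,345.5772    58,764.6175
  Σ                  8,241.7412    62,204.5718
P = 8,241.7412; D_Mac = 7.54750 half-year periods = 3.77375 yrs; D_mod = 3.62425 yrs.
DV01 ≈ 3.62425 × 8,241.7412 × 0.0001 = 2.987014.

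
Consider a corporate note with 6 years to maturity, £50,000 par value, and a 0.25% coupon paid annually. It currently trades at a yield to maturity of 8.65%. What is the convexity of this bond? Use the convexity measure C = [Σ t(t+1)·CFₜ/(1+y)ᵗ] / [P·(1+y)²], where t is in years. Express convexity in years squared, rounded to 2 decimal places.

35.19

With y = 0.0865:
  t   CF        PV=CF/(1+0.0865)^t    t·PV        t(t+1)·PV
  1       125.00       115.0483       115.0483         230.0966
  2       125.00       105.8889       211.7779         635.3336
  3       125.00        97.4587       292.3762       1,169.5050
  4       125.00        89.6997       358.7989       1,793.9944
  5       125.00        82.5584       412.7921       2,476.7525
  6    50,125.00    30,470.2489   182,821.4933   1,279,750.4534
  Σ                 30,960.9030   184,212.2867   1,286,056.1355
P = 30,960.9030.
Convexity = Σ t(t+1)·PV / [P·(1+y)²] = 1,286,056.1355 / (30,960.9030 × 1.180482) = 35.18737.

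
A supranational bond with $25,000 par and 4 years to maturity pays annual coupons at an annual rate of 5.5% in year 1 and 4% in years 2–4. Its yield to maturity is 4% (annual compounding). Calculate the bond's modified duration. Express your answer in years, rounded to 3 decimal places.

Periodic yield y = 0.04. First find Macaulay duration:
  t   CF        PV=CF/(1+0.04)^t    t·PV
  1     1,375.00     1,322.1154     1,322.1154
  2     1,000.00       924.5562     1,849.1124
  3     1,000.00       888.9964     2,666.9891
  4    26,000.00    22,224.9090    88,899.6359
  Σ                 25,360.5769    94,737.8528
P = 25,360.5769; Macaulay duration = 94,737.8528 / 25,360.5769 = 3.73563 years.
Modified duration = D_Mac / (1 + y) = 3.73563 / 1.04 = 3.59196 years.

3.592 years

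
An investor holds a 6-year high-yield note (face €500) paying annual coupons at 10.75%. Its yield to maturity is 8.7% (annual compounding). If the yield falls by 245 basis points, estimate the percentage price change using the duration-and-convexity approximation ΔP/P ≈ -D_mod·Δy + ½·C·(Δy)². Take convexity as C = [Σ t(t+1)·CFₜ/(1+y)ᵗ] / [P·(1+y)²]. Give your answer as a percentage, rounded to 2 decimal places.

+11.55%

With y = 0.087:
  t   CF        PV=CF/(1+0.087)^t    t·PV        t(t+1)·PV
  1        53.75        49.4480        49.4480          98.8960
  2        53.75        45.4904        90.9807         272.9422
  3        53.75        41.8495       125.5484         502.1935
  4        53.75        38.5000       153.9998         769.9992
  5        53.75        35.4185       177.0927       1,062.5564
  6       553.75       335.6885     2,014.1311      14,098.9174
  Σ                    546.3949     2,611.2008      16,805.5047
P = 546.3949; D_Mac = 4.77896 yrs; D_mod = 4.39647 yrs; C = 26.03070.
Duration effect: -4.39647 × (-0.0245) = +0.107714
Convexity effect: 0.5 × 26.03070 × (-0.0245)² = +0.0078125
ΔP/P ≈ +0.107714 + 0.0078125 = +0.115526 = +11.5526%.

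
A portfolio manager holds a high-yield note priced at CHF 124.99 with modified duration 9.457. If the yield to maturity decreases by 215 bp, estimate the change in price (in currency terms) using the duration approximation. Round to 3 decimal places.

+CHF 25.414

Duration approximation: ΔP/P ≈ -D_mod · Δy = -9.457 × (-0.0215) = +0.2033255.
ΔP ≈ 124.99 × (+0.2033255) = +25.413654245.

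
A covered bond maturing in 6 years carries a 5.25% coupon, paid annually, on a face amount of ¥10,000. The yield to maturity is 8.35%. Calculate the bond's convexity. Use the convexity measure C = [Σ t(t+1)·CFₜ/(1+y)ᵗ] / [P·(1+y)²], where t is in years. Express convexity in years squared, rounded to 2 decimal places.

29.77

With y = 0.0835:
  t   CF        PV=CF/(1+0.0835)^t    t·PV        t(t+1)·PV
  1       525.00       484.5408       484.5408         969.0817
  2       525.00       447.1997       894.3993       2,683.1980
  3       525.00       412.7362     1,238.2086       4,952.8343
  4       525.00       380.9287     1,523.7146       7,618.5731
  5       525.00       351.5724     1,757.8618      10,547.1708
  6    10,525.00     6,505.0196    39,030.1177     273,210.8239
  Σ                  8,581.9973    44,928.8429     299,981.6818
P = 8,581.9973.
Convexity = Σ t(t+1)·PV / [P·(1+y)²] = 299,981.6818 / (8,581.9973 × 1.173972) = 29.77478.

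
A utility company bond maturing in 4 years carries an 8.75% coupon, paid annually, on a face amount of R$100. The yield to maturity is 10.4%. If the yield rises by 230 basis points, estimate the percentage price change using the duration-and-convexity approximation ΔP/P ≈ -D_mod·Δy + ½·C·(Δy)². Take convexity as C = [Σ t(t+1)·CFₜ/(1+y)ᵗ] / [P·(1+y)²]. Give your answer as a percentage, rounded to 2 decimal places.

With y = 0.104:
  t   CF        PV=CF/(1+0.104)^t    t·PV        t(t+1)·PV
  1         8.75         7.9257         7.9257          15.8514
  2         8.75         7.1791        14.3582          43.0746
  3         8.75         6.5028        19.5084          78.0337
  4       108.75        73.2071       292.8282       1,464.1412
  Σ                     94.8147       334.6206       1,601.1009
P = 94.8147; D_Mac = 3.52921 yrs; D_mod = 3.19674 yrs; C = 13.85495.
Duration effect: -3.19674 × (+0.023) = -0.073525
Convexity effect: 0.5 × 13.85495 × (0.023)² = +0.0036646
ΔP/P ≈ -0.073525 + 0.0036646 = -0.069860 = -6.9860%.

-6.99%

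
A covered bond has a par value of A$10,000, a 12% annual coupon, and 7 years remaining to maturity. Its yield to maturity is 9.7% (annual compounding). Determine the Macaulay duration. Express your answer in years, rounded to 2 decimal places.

Periodic yield y = 0.097. Discount each cash flow and weight by its year:
  t   CF        PV=CF/(1+0.097)^t    t·PV
  1     1,200.00     1,093.8924     1,093.8924
  2     1,200.00       997.1672     1,994.3344
  3     1,200.00       908.9947     2,726.9842
  4     1,200.00       828.6187     3,314.4748
  5     1,200.00       755.3498     3,776.7489
  6     1,200.00       688.5595     4,131.3571
  7    11,200.00     5,858.3003    41,008.1021
  Σ                 11,130.8827    58,045.8939
Price P = Σ PV = 11,130.8827.
Macaulay duration = Σ(t·PV) / P = 58,045.8939 / 11,130.8827 = 5.21485 years.

5.21 years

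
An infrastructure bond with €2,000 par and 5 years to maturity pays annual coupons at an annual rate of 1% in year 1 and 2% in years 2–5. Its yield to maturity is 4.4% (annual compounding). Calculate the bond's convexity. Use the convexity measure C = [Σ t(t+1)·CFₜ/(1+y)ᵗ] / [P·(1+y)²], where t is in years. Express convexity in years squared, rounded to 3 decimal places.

26.287

With y = 0.044:
  t   CF        PV=CF/(1+0.044)^t    t·PV        t(t+1)·PV
  1        20.00        19.1571        19.1571          38.3142
  2        40.00        36.6994        73.3988         220.1964
  3        40.00        35.1527       105.4581         421.8322
  4        40.00        33.6712       134.6846         673.4231
  5     2,040.00     1,644.8552     8,224.2760      49,345.6562
  Σ                  1,769.5355     8,556.9746      50,699.4221
P = 1,769.5355.
Convexity = Σ t(t+1)·PV / [P·(1+y)²] = 50,699.4221 / (1,769.5355 × 1.089936) = 26.28710.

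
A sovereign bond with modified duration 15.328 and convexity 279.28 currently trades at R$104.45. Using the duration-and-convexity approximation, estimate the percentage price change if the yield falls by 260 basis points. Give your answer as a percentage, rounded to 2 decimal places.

+49.29%

Duration effect: -D_mod·Δy = -15.328 × (-0.026) = +0.398528
Convexity effect: ½·C·(Δy)² = 0.5 × 279.28 × (-0.026)² = +0.09439664
ΔP/P ≈ +0.398528 + 0.09439664 = +0.49292464
= +49.292464%.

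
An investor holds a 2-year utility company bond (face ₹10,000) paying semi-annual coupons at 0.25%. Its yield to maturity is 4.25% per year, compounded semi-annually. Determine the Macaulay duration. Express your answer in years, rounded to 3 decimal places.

Periodic yield y = 0.02125. Discount each cash flow and weight by its period:
  t   CF        PV=CF/(1+0.02125)^t    t·PV
  1        12.50        12.2399        12.2399
  2        12.50        11.9852        23.9704
  3        12.50        11.7358        35.2075
  4    10,012.50     9,204.7978    36,819.1910
  Σ                  9,240.7587    36,890.6089
Price P = Σ PV = 9,240.7587.
Macaulay duration = Σ(t·PV) / P = 36,890.6089 / 9,240.7587 = 3.99216 half-year periods.
In years: 3.99216 / 2 = 1.99608 years.

1.996 years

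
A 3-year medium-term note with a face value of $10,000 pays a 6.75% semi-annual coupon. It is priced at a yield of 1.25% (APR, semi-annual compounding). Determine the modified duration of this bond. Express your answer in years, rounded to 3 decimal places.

2.768 years

Periodic yield y = 0.00625. First find Macaulay duration:
  t   CF        PV=CF/(1+0.00625)^t    t·PV
  1       337.50       335.4037       335.4037
  2       337.50       333.3205       666.6409
  3       337.50       331.2502       993.7505
  4       337.50       329.1927     1,316.7708
  5       337.50       327.1480     1,635.7402
  6    10,337.50     9,958.1844    59,749.1062
  Σ                 11,614.4995    64,697.4123
P = 11,614.4995; Macaulay duration = 64,697.4123 / 11,614.4995 = 5.57040 half-year periods = 2.78520 years.
Modified duration = D_Mac / (1 + y) = 2.78520 / 1.00625 = 2.76790 years.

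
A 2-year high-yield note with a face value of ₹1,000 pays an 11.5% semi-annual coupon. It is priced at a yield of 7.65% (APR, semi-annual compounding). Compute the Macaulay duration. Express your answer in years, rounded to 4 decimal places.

Periodic yield y = 0.03825. Discount each cash flow and weight by its period:
  t   CF        PV=CF/(1+0.03825)^t    t·PV
  1        57.50        55.3817        55.3817
  2        57.50        53.3413       106.6827
  3        57.50        51.3762       154.1286
  4     1,057.50       910.0654     3,640.2617
  Σ                  1,070.1646     3,956.4547
Price P = Σ PV = 1,070.1646.
Macaulay duration = Σ(t·PV) / P = 3,956.4547 / 1,070.1646 = 3.69705 half-year periods.
In years: 3.69705 / 2 = 1.84853 years.

1.8485 years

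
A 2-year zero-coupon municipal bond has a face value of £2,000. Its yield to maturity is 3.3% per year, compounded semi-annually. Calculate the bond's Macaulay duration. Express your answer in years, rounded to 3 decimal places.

2.000 years

A zero-coupon bond has a single cash flow at maturity, so its Macaulay duration equals its maturity: 2 years.
(Equivalently: 4 semi-annual periods ÷ 2 = 2 years.)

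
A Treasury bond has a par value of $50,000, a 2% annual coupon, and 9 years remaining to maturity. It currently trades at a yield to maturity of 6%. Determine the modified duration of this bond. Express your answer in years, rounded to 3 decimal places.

Periodic yield y = 0.06. First find Macaulay duration:
  t   CF        PV=CF/(1+0.06)^t    t·PV
  1     1,000.00       943.3962       943.3962
  2     1,000.00       889.9964     1,779.9929
  3     1,000.00       839.6193     2,518.8578
  4     1,000.00       792.0937     3,168.3747
  5     1,000.00       747.2582     3,736.2909
  6     1,000.00       704.9605     4,229.7632
  7     1,000.00       665.0571     4,655.3998
  8     1,000.00       627.4124     5,019.2990
  9    51,000.00    30,186.8216   271,681.3948
  Σ                 36,396.6155   297,732.7692
P = 36,396.6155; Macaulay duration = 297,732.7692 / 36,396.6155 = 8.18023 years.
Modified duration = D_Mac / (1 + y) = 8.18023 / 1.06 = 7.71720 years.

7.717 years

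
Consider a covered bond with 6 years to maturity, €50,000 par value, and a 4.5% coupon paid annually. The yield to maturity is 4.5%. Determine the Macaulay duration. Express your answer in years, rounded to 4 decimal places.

5.3900 years

Periodic yield y = 0.045. Discount each cash flow and weight by its year:
  t   CF        PV=CF/(1+0.045)^t    t·PV
  1     2,250.00     2,153.1100     2,153.1100
  2     2,250.00     2,060.3924     4,120.7848
  3     2,250.00     1,971.6674     5,915.0021
  4     2,250.00     1,886.7630     7,547.0521
  5     2,250.00     1,805.5149     9,027.5743
  6    52,250.00    40,122.5523   240,735.3140
  Σ                 50,000.0000   269,498.8372
Price P = Σ PV = 50,000.0000.
Macaulay duration = Σ(t·PV) / P = 269,498.8372 / 50,000.0000 = 5.38998 years.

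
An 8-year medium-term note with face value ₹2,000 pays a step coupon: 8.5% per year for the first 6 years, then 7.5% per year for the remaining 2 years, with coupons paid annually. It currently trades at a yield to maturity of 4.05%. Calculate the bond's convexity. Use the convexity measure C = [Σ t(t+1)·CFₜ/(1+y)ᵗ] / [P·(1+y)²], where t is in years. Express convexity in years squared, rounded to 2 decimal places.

48.49

With y = 0.0405:
  t   CF        PV=CF/(1+0.0405)^t    t·PV        t(t+1)·PV
  1       170.00       163.3830       163.3830         326.7660
  2       170.00       157.0235       314.0471         942.1412
  3       170.00       150.9116       452.7348       1,810.9394
  4       170.00       145.0376       580.1504       2,900.7519
  5       170.00       139.3922       696.9610       4,181.7663
  6       170.00       133.9666       803.7994       5,626.5956
  7       150.00       113.6048       795.2336       6,361.8686
  8     2,150.00     1,564.9547    12,519.6380     112,676.7417
  Σ                  2,568.2740    16,325.9472     134,827.5706
P = 2,568.2740.
Convexity = Σ t(t+1)·PV / [P·(1+y)²] = 134,827.5706 / (2,568.2740 × 1.082640) = 48.49011.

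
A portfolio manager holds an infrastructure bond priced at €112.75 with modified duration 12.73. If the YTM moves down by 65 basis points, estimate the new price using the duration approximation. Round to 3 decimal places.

Duration approximation: ΔP/P ≈ -D_mod · Δy = -12.73 × (-0.0065) = +0.082745.
New price ≈ 112.75 × (1 + 0.082745) = 122.07949875.

€122.079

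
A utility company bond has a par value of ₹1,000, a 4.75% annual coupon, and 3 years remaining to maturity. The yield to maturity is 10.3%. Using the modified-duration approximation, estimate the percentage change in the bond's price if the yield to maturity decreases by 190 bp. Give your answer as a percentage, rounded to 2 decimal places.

Periodic yield y = 0.103. Modified duration first:
  t   CF        PV=CF/(1+0.103)^t    t·PV
  1        47.50        43.0644        43.0644
  2        47.50        39.0429        78.0859
  3     1,047.50       780.5981     2,341.7943
  Σ                    862.7054     2,462.9446
P = 862.7054; D_Mac = 2.85491 yrs; D_mod = 2.85491/(1+0.103) = 2.58831 yrs.
ΔP/P ≈ -D_mod · Δy = -2.58831 × (-0.019) = +0.049178 = +4.9178%.

+4.92%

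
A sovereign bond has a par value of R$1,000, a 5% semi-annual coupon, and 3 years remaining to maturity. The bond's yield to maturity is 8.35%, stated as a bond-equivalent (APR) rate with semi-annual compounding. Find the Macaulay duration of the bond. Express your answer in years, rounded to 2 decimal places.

Periodic yield y = 0.04175. Discount each cash flow and weight by its period:
  t   CF        PV=CF/(1+0.04175)^t    t·PV
  1        25.00        23.9981        23.9981
  2        25.00        23.0363        46.0726
  3        25.00        22.1131        66.3393
  4        25.00        21.2269        84.9075
  5        25.00        20.3762       101.8808
  6     1,025.00       801.9417     4,811.6504
  Σ                    912.6922     5,134.8486
Price P = Σ PV = 912.6922.
Macaulay duration = Σ(t·PV) / P = 5,134.8486 / 912.6922 = 5.62605 half-year periods.
In years: 5.62605 / 2 = 2.81302 years.

2.81 years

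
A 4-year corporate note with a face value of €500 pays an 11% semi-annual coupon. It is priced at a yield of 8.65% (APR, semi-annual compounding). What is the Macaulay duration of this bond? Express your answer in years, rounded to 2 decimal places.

Periodic yield y = 0.04325. Discount each cash flow and weight by its period:
  t   CF        PV=CF/(1+0.04325)^t    t·PV
  1        27.50        26.3599        26.3599
  2        27.50        25.2671        50.5343
  3        27.50        24.2196        72.6589
  4        27.50        23.2156        92.8622
  5        27.50        22.2531       111.2656
  6        27.50        21.3306       127.9834
  7        27.50        20.4463       143.1238
  8       527.50       375.9372     3,007.4977
  Σ                    539.0294     3,632.2858
Price P = Σ PV = 539.0294.
Macaulay duration = Σ(t·PV) / P = 3,632.2858 / 539.0294 = 6.73857 half-year periods.
In years: 6.73857 / 2 = 3.36928 years.

3.37 years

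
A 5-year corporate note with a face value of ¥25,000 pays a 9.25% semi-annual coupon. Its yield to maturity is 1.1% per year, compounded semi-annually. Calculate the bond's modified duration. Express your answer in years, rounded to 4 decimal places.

4.2457 years

Periodic yield y = 0.0055. First find Macaulay duration:
  t   CF        PV=CF/(1+0.0055)^t    t·PV
  1     1,156.25     1,149.9254     1,149.9254
  2     1,156.25     1,143.6354     2,287.2708
  3     1,156.25     1,137.3798     3,412.1395
  4     1,156.25     1,131.1585     4,524.6338
  5     1,156.25     1,124.9711     5,624.8556
  6     1,156.25     1,118.8176     6,712.9057
  7     1,156.25     1,112.6978     7,788.8845
  8     1,156.25     1,106.6114     8,852.8913
  9     1,156.25     1,100.5583     9,905.0251
  10   26,156.25    24,760.2332   247,602.3318
  Σ                 34,885.9886   297,860.8635
P = 34,885.9886; Macaulay duration = 297,860.8635 / 34,885.9886 = 8.53812 half-year periods = 4.26906 years.
Modified duration = D_Mac / (1 + y) = 4.26906 / 1.0055 = 4.24571 years.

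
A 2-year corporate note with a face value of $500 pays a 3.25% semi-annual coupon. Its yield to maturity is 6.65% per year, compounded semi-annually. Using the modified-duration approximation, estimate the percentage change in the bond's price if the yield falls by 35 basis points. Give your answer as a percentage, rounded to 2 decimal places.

+0.66%

Periodic yield y = 0.03325. Modified duration first:
  t   CF        PV=CF/(1+0.03325)^t    t·PV
  1        8.125         7.8635         7.8635
  2        8.125         7.6105        15.2210
  3        8.125         7.3656        22.0967
  4      508.125       445.8091     1,783.2363
  Σ                    468.6487     1,828.4176
P = 468.6487; D_Mac = 3.90147 half-year periods = 1.95073 yrs; D_mod = 1.95073/(1+0.03325) = 1.88796 yrs.
ΔP/P ≈ -D_mod · Δy = -1.88796 × (-0.0035) = +0.006608 = +0.6608%.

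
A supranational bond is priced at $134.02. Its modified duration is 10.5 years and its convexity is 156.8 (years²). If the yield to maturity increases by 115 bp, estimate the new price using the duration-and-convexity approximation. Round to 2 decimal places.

Duration effect: -D_mod·Δy = -10.5 × (+0.0115) = -0.120750
Convexity effect: ½·C·(Δy)² = 0.5 × 156.8 × (0.0115)² = +0.0103684
ΔP/P ≈ -0.120750 + 0.0103684 = -0.1103816
New price ≈ 134.02 × (1 - 0.1103816) = 119.226657968.

$119.23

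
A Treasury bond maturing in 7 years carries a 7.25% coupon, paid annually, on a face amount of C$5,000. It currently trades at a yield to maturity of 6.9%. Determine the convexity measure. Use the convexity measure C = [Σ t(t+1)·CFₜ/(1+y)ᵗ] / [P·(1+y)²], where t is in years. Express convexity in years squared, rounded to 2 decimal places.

37.43

With y = 0.069:
  t   CF        PV=CF/(1+0.069)^t    t·PV        t(t+1)·PV
  1       362.50       339.1020       339.1020         678.2039
  2       362.50       317.2142       634.4284       1,903.2851
  3       362.50       296.7392       890.2175       3,560.8702
  4       362.50       277.5858     1,110.3431       5,551.7153
  5       362.50       259.6686     1,298.3431       7,790.0589
  6       362.50       242.9080     1,457.4479      10,202.1351
  7     5,362.50     3,361.4246    23,529.9719     188,239.7753
  Σ                  5,094.6423    29,259.8539     217,926.0438
P = 5,094.6423.
Convexity = Σ t(t+1)·PV / [P·(1+y)²] = 217,926.0438 / (5,094.6423 × 1.142761) = 37.43174.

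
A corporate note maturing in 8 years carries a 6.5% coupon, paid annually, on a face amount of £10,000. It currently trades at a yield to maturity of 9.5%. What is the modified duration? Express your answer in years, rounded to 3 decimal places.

Periodic yield y = 0.095. First find Macaulay duration:
  t   CF        PV=CF/(1+0.095)^t    t·PV
  1       650.00       593.6073       593.6073
  2       650.00       542.1071     1,084.2143
  3       650.00       495.0750     1,485.2250
  4       650.00       452.1233     1,808.4932
  5       650.00       412.8980     2,064.4899
  6       650.00       377.0758     2,262.4547
  7       650.00       344.3614     2,410.5301
  8    10,650.00     5,152.7213    41,221.7705
  Σ                  8,369.9693    52,930.7850
P = 8,369.9693; Macaulay duration = 52,930.7850 / 8,369.9693 = 6.32389 years.
Modified duration = D_Mac / (1 + y) = 6.32389 / 1.095 = 5.77524 years.

5.775 years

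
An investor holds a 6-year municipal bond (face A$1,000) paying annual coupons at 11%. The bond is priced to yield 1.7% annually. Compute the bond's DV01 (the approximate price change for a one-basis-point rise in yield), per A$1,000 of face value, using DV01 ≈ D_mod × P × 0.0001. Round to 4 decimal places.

Periodic yield y = 0.017.
  t   CF        PV=CF/(1+0.017)^t    t·PV
  1       110.00       108.1613       108.1613
  2       110.00       106.3533       212.7065
  3       110.00       104.5755       313.7264
  4       110.00       102.8274       411.3096
  5       110.00       101.1086       505.5428
  6     1,110.00     1,003.2225     6,019.3350
  Σ                  1,526.2484     7,570.7816
P = 1,526.2484; D_Mac = 4.96039 yrs; D_mod = 4.87747 yrs.
DV01 ≈ 4.87747 × 1,526.2484 × 0.0001 = 0.744423.

A$0.7444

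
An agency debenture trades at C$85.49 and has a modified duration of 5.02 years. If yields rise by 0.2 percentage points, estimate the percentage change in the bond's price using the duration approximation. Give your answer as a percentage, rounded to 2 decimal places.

-1.00%

Duration approximation: ΔP/P ≈ -D_mod · Δy = -5.02 × (+0.002) = -0.010040.
As a percentage: -1.0040%.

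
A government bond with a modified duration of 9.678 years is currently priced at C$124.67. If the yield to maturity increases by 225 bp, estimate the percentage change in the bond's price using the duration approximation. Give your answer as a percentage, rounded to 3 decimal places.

-21.776%

Duration approximation: ΔP/P ≈ -D_mod · Δy = -9.678 × (+0.0225) = -0.217755.
As a percentage: -21.7755%.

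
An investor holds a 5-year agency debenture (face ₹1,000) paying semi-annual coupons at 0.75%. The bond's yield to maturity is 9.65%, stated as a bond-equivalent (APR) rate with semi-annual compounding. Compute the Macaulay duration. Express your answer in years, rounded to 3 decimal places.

4.891 years

Periodic yield y = 0.04825. Discount each cash flow and weight by its period:
  t   CF        PV=CF/(1+0.04825)^t    t·PV
  1         3.75         3.5774         3.5774
  2         3.75         3.4127         6.8255
  3         3.75         3.2556         9.7669
  4         3.75         3.1058        12.4232
  5         3.75         2.9628        14.8142
  6         3.75         2.8265        16.9587
  7         3.75         2.6964        18.8745
  8         3.75         2.5722        20.5780
  9         3.75         2.4538        22.0846
  10    1,003.75       626.5805     6,265.8046
  Σ                    653.4437     6,391.7075
Price P = Σ PV = 653.4437.
Macaulay duration = Σ(t·PV) / P = 6,391.7075 / 653.4437 = 9.78157 half-year periods.
In years: 9.78157 / 2 = 4.89079 years.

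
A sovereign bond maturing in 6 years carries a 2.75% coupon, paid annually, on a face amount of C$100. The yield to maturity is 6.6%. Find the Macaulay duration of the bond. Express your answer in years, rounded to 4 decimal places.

Periodic yield y = 0.066. Discount each cash flow and weight by its year:
  t   CF        PV=CF/(1+0.066)^t    t·PV
  1         2.75         2.5797         2.5797
  2         2.75         2.4200         4.8400
  3         2.75         2.2702         6.8106
  4         2.75         2.1296         8.5185
  5         2.75         1.9978         9.9889
  6       102.75        70.0227       420.1360
  Σ                     81.4200       452.8737
Price P = Σ PV = 81.4200.
Macaulay duration = Σ(t·PV) / P = 452.8737 / 81.4200 = 5.56219 years.

5.5622 years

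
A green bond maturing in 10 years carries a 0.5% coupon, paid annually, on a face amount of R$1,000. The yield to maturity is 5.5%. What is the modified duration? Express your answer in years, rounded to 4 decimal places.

9.1955 years

Periodic yield y = 0.055. First find Macaulay duration:
  t   CF        PV=CF/(1+0.055)^t    t·PV
  1         5.00         4.7393         4.7393
  2         5.00         4.4923         8.9845
  3         5.00         4.2581        12.7742
  4         5.00         4.0361        16.1443
  5         5.00         3.8257        19.1284
  6         5.00         3.6262        21.7574
  7         5.00         3.4372        24.0603
  8         5.00         3.2580        26.0640
  9         5.00         3.0881        27.7933
  10    1,005.00       588.3577     5,883.5773
  Σ                    623.1187     6,045.0230
P = 623.1187; Macaulay duration = 6,045.0230 / 623.1187 = 9.70124 years.
Modified duration = D_Mac / (1 + y) = 9.70124 / 1.055 = 9.19549 years.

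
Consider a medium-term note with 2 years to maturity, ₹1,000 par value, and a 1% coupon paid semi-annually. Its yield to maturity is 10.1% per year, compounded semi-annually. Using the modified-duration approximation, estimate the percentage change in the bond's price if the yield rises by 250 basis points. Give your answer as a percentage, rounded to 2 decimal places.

-4.72%

Periodic yield y = 0.0505. Modified duration first:
  t   CF        PV=CF/(1+0.0505)^t    t·PV
  1         5.00         4.7596         4.7596
  2         5.00         4.5308         9.0617
  3         5.00         4.3130        12.9391
  4     1,005.00       825.2430     3,300.9719
  Σ                    838.8465     3,327.7323
P = 838.8465; D_Mac = 3.96703 half-year periods = 1.98352 yrs; D_mod = 1.98352/(1+0.0505) = 1.88816 yrs.
ΔP/P ≈ -D_mod · Δy = -1.88816 × (+0.025) = -0.047204 = -4.7204%.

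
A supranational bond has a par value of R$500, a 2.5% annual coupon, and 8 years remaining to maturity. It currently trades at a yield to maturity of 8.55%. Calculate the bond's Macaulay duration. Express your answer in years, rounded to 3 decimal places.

Periodic yield y = 0.0855. Discount each cash flow and weight by its year:
  t   CF        PV=CF/(1+0.0855)^t    t·PV
  1        12.50        11.5154        11.5154
  2        12.50        10.6084        21.2168
  3        12.50         9.7728        29.3185
  4        12.50         9.0031        36.0123
  5        12.50         8.2939        41.4697
  6        12.50         7.6407        45.8440
  7        12.50         7.0388        49.2719
  8       512.50       265.8614     2,126.8910
  Σ                    329.7346     2,361.5396
Price P = Σ PV = 329.7346.
Macaulay duration = Σ(t·PV) / P = 2,361.5396 / 329.7346 = 7.16194 years.

7.162 years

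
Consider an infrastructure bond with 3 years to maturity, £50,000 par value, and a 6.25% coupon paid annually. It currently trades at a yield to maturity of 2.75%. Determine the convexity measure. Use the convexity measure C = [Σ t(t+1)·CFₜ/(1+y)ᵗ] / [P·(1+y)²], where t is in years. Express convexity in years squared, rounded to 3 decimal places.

With y = 0.0275:
  t   CF        PV=CF/(1+0.0275)^t    t·PV        t(t+1)·PV
  1     3,125.00     3,041.3625     3,041.3625       6,082.7251
  2     3,125.00     2,959.9635     5,919.9271      17,759.7812
  3    53,125.00    48,972.6327   146,917.8980     587,671.5920
  Σ                 54,973.9587   155,879.1876     611,514.0983
P = 54,973.9587.
Convexity = Σ t(t+1)·PV / [P·(1+y)²] = 611,514.0983 / (54,973.9587 × 1.055756) = 10.53624.

10.536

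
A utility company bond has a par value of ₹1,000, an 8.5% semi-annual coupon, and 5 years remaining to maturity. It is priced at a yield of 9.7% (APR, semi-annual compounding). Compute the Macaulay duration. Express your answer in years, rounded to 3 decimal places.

4.152 years

Periodic yield y = 0.0485. Discount each cash flow and weight by its period:
  t   CF        PV=CF/(1+0.0485)^t    t·PV
  1        42.50        40.5341        40.5341
  2        42.50        38.6591        77.3183
  3        42.50        36.8709       110.6127
  4        42.50        35.1654       140.6615
  5        42.50        33.5387       167.6937
  6        42.50        31.9874       191.9241
  7        42.50        30.5077       213.5541
  8        42.50        29.0965       232.7724
  9        42.50        27.7506       249.7558
  10    1,042.50       649.2197     6,492.1974
  Σ                    953.3302     7,917.0240
Price P = Σ PV = 953.3302.
Macaulay duration = Σ(t·PV) / P = 7,917.0240 / 953.3302 = 8.30460 half-year periods.
In years: 8.30460 / 2 = 4.15230 years.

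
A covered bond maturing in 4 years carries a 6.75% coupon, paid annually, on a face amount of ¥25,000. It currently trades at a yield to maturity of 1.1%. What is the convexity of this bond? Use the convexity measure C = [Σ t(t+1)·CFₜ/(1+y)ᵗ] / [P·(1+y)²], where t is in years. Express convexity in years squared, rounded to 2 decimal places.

With y = 0.011:
  t   CF        PV=CF/(1+0.011)^t    t·PV        t(t+1)·PV
  1     1,687.50     1,669.1395     1,669.1395       3,338.2789
  2     1,687.50     1,650.9787     3,301.9574       9,905.8722
  3     1,687.50     1,633.0155     4,899.0466      19,596.1864
  4    26,687.50    25,544.8449   102,179.3796     510,896.8979
  Σ                 30,497.9786   112,049.5230     543,737.2353
P = 30,497.9786.
Convexity = Σ t(t+1)·PV / [P·(1+y)²] = 543,737.2353 / (30,497.9786 × 1.022121) = 17.44278.

17.44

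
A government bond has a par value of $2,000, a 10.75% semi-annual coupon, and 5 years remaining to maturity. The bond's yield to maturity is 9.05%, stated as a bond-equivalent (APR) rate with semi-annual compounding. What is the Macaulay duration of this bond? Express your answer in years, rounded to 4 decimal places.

4.0320 years

Periodic yield y = 0.04525. Discount each cash flow and weight by its period:
  t   CF        PV=CF/(1+0.04525)^t    t·PV
  1       107.50       102.8462       102.8462
  2       107.50        98.3939       196.7878
  3       107.50        94.1343       282.4029
  4       107.50        90.0591       360.2365
  5       107.50        86.1604       430.8019
  6       107.50        82.4304       494.5824
  7       107.50        78.8619       552.0333
  8       107.50        75.4479       603.5831
  9       107.50        72.1817       649.6350
  10    2,107.50     1,353.8353    13,538.3526
  Σ                  2,134.3510    17,211.2616
Price P = Σ PV = 2,134.3510.
Macaulay duration = Σ(t·PV) / P = 17,211.2616 / 2,134.3510 = 8.06393 half-year periods.
In years: 8.06393 / 2 = 4.03197 years.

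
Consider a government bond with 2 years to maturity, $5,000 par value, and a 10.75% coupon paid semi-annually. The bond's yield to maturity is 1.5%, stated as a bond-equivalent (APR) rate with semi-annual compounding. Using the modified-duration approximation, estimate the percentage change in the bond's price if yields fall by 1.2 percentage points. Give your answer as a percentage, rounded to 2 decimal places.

+2.22%

Periodic yield y = 0.0075. Modified duration first:
  t   CF        PV=CF/(1+0.0075)^t    t·PV
  1       268.75       266.7494       266.7494
  2       268.75       264.7637       529.5273
  3       268.75       262.7927       788.3781
  4     5,268.75     5,113.6073    20,454.4292
  Σ                  5,907.9130    22,039.0840
P = 5,907.9130; D_Mac = 3.73043 half-year periods = 1.86522 yrs; D_mod = 1.86522/(1+0.0075) = 1.85133 yrs.
ΔP/P ≈ -D_mod · Δy = -1.85133 × (-0.012) = +0.022216 = +2.2216%.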